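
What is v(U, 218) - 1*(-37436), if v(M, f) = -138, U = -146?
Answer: 37298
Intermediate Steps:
v(U, 218) - 1*(-37436) = -138 - 1*(-37436) = -138 + 37436 = 37298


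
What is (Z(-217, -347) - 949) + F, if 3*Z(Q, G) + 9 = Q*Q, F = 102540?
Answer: 351853/3 ≈ 1.1728e+5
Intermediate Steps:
Z(Q, G) = -3 + Q²/3 (Z(Q, G) = -3 + (Q*Q)/3 = -3 + Q²/3)
(Z(-217, -347) - 949) + F = ((-3 + (⅓)*(-217)²) - 949) + 102540 = ((-3 + (⅓)*47089) - 949) + 102540 = ((-3 + 47089/3) - 949) + 102540 = (47080/3 - 949) + 102540 = 44233/3 + 102540 = 351853/3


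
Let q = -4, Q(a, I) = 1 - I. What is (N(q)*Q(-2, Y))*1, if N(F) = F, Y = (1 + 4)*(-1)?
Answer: -24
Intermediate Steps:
Y = -5 (Y = 5*(-1) = -5)
(N(q)*Q(-2, Y))*1 = -4*(1 - 1*(-5))*1 = -4*(1 + 5)*1 = -4*6*1 = -24*1 = -24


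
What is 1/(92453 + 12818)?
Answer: 1/105271 ≈ 9.4993e-6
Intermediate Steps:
1/(92453 + 12818) = 1/105271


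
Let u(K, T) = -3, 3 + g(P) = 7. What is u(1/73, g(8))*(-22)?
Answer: 66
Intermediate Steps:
g(P) = 4 (g(P) = -3 + 7 = 4)
u(1/73, g(8))*(-22) = -3*(-22) = 66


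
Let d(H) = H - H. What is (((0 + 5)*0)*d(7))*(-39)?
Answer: 0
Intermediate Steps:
d(H) = 0
(((0 + 5)*0)*d(7))*(-39) = (((0 + 5)*0)*0)*(-39) = ((5*0)*0)*(-39) = (0*0)*(-39) = 0*(-39) = 0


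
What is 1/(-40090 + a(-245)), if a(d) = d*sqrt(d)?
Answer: I/(5*(-8018*I + 343*sqrt(5))) ≈ -2.4718e-5 + 2.3644e-6*I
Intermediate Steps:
a(d) = d**(3/2)
1/(-40090 + a(-245)) = 1/(-40090 + (-245)**(3/2)) = 1/(-40090 - 1715*I*sqrt(5))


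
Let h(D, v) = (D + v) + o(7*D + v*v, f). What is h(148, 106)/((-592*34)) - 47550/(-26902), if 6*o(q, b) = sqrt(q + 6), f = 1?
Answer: 237563323/135370864 - sqrt(12278)/120768 ≈ 1.7540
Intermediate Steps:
o(q, b) = sqrt(6 + q)/6 (o(q, b) = sqrt(q + 6)/6 = sqrt(6 + q)/6)
h(D, v) = D + v + sqrt(6 + v**2 + 7*D)/6 (h(D, v) = (D + v) + sqrt(6 + (7*D + v*v))/6 = (D + v) + sqrt(6 + (7*D + v**2))/6 = (D + v) + sqrt(6 + (v**2 + 7*D))/6 = (D + v) + sqrt(6 + v**2 + 7*D)/6 = D + v + sqrt(6 + v**2 + 7*D)/6)
h(148, 106)/((-592*34)) - 47550/(-26902) = (148 + 106 + sqrt(6 + 106**2 + 7*148)/6)/((-592*34)) - 47550/(-26902) = (148 + 106 + sqrt(6 + 11236 + 1036)/6)/(-20128) - 47550*(-1/26902) = (148 + 106 + sqrt(12278)/6)*(-1/20128) + 23775/13451 = (254 + sqrt(12278)/6)*(-1/20128) + 23775/13451 = (-127/10064 - sqrt(12278)/120768) + 23775/13451 = 237563323/135370864 - sqrt(12278)/120768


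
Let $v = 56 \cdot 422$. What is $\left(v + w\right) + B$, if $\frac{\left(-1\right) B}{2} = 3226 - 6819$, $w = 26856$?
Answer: $57674$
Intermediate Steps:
$v = 23632$
$B = 7186$ ($B = - 2 \left(3226 - 6819\right) = \left(-2\right) \left(-3593\right) = 7186$)
$\left(v + w\right) + B = \left(23632 + 26856\right) + 7186 = 50488 + 7186 = 57674$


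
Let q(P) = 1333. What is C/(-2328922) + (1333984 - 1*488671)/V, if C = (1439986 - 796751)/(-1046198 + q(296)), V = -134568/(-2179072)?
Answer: 5336112380861993184359/389832135501906 ≈ 1.3688e+7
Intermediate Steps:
V = 2403/38912 (V = -134568*(-1/2179072) = 2403/38912 ≈ 0.061755)
C = -128647/208973 (C = (1439986 - 796751)/(-1046198 + 1333) = 643235/(-1044865) = 643235*(-1/1044865) = -128647/208973 ≈ -0.61562)
C/(-2328922) + (1333984 - 1*488671)/V = -128647/208973/(-2328922) + (1333984 - 1*488671)/(2403/38912) = -128647/208973*(-1/2328922) + (1333984 - 488671)*(38912/2403) = 128647/486681817106 + 845313*(38912/2403) = 128647/486681817106 + 10964273152/801 = 5336112380861993184359/389832135501906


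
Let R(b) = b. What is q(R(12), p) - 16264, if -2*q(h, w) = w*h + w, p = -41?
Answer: -31995/2 ≈ -15998.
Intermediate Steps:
q(h, w) = -w/2 - h*w/2 (q(h, w) = -(w*h + w)/2 = -(h*w + w)/2 = -(w + h*w)/2 = -w/2 - h*w/2)
q(R(12), p) - 16264 = -½*(-41)*(1 + 12) - 16264 = -½*(-41)*13 - 16264 = 533/2 - 16264 = -31995/2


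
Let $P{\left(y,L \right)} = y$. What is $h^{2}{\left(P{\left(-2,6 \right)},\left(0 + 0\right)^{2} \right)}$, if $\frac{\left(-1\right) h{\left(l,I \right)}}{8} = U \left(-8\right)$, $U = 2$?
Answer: $16384$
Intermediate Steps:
$h{\left(l,I \right)} = 128$ ($h{\left(l,I \right)} = - 8 \cdot 2 \left(-8\right) = \left(-8\right) \left(-16\right) = 128$)
$h^{2}{\left(P{\left(-2,6 \right)},\left(0 + 0\right)^{2} \right)} = 128^{2} = 16384$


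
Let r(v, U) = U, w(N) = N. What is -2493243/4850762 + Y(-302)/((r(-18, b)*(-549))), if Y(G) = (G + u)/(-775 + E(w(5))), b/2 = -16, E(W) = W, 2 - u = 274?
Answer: -1204436117539/2343500137440 ≈ -0.51395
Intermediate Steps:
u = -272 (u = 2 - 1*274 = 2 - 274 = -272)
b = -32 (b = 2*(-16) = -32)
Y(G) = 136/385 - G/770 (Y(G) = (G - 272)/(-775 + 5) = (-272 + G)/(-770) = (-272 + G)*(-1/770) = 136/385 - G/770)
-2493243/4850762 + Y(-302)/((r(-18, b)*(-549))) = -2493243/4850762 + (136/385 - 1/770*(-302))/((-32*(-549))) = -2493243*1/4850762 + (136/385 + 151/385)/17568 = -2493243/4850762 + (41/55)*(1/17568) = -2493243/4850762 + 41/966240 = -1204436117539/2343500137440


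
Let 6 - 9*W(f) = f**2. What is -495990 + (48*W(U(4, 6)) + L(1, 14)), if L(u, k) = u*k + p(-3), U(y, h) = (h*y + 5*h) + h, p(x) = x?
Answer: -515147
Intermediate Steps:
U(y, h) = 6*h + h*y (U(y, h) = (5*h + h*y) + h = 6*h + h*y)
L(u, k) = -3 + k*u (L(u, k) = u*k - 3 = k*u - 3 = -3 + k*u)
W(f) = 2/3 - f**2/9
-495990 + (48*W(U(4, 6)) + L(1, 14)) = -495990 + (48*(2/3 - 36*(6 + 4)**2/9) + (-3 + 14*1)) = -495990 + (48*(2/3 - (6*10)**2/9) + (-3 + 14)) = -495990 + (48*(2/3 - 1/9*60**2) + 11) = -495990 + (48*(2/3 - 1/9*3600) + 11) = -495990 + (48*(2/3 - 400) + 11) = -495990 + (48*(-1198/3) + 11) = -495990 + (-19168 + 11) = -495990 - 19157 = -515147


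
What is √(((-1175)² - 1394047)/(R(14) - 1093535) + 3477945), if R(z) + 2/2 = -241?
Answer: √4160832996819221799/1093777 ≈ 1864.9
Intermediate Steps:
R(z) = -242 (R(z) = -1 - 241 = -242)
√(((-1175)² - 1394047)/(R(14) - 1093535) + 3477945) = √(((-1175)² - 1394047)/(-242 - 1093535) + 3477945) = √((1380625 - 1394047)/(-1093777) + 3477945) = √(-13422*(-1/1093777) + 3477945) = √(13422/1093777 + 3477945) = √(3804096261687/1093777) = √4160832996819221799/1093777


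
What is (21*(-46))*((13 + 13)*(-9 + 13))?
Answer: -100464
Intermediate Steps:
(21*(-46))*((13 + 13)*(-9 + 13)) = -25116*4 = -966*104 = -100464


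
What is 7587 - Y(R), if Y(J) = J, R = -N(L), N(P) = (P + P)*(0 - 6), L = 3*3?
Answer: 7479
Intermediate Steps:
L = 9
N(P) = -12*P (N(P) = (2*P)*(-6) = -12*P)
R = 108 (R = -(-12)*9 = -1*(-108) = 108)
7587 - Y(R) = 7587 - 1*108 = 7587 - 108 = 7479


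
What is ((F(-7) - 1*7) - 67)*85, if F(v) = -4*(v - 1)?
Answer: -3570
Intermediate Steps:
F(v) = 4 - 4*v (F(v) = -4*(-1 + v) = 4 - 4*v)
((F(-7) - 1*7) - 67)*85 = (((4 - 4*(-7)) - 1*7) - 67)*85 = (((4 + 28) - 7) - 67)*85 = ((32 - 7) - 67)*85 = (25 - 67)*85 = -42*85 = -3570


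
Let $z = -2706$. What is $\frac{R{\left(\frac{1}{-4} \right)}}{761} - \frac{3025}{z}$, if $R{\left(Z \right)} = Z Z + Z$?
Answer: $\frac{1673831}{1497648} \approx 1.1176$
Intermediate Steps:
$R{\left(Z \right)} = Z + Z^{2}$ ($R{\left(Z \right)} = Z^{2} + Z = Z + Z^{2}$)
$\frac{R{\left(\frac{1}{-4} \right)}}{761} - \frac{3025}{z} = \frac{\frac{1}{-4} \left(1 + \frac{1}{-4}\right)}{761} - \frac{3025}{-2706} = - \frac{1 - \frac{1}{4}}{4} \cdot \frac{1}{761} - - \frac{275}{246} = \left(- \frac{1}{4}\right) \frac{3}{4} \cdot \frac{1}{761} + \frac{275}{246} = \left(- \frac{3}{16}\right) \frac{1}{761} + \frac{275}{246} = - \frac{3}{12176} + \frac{275}{246} = \frac{1673831}{1497648}$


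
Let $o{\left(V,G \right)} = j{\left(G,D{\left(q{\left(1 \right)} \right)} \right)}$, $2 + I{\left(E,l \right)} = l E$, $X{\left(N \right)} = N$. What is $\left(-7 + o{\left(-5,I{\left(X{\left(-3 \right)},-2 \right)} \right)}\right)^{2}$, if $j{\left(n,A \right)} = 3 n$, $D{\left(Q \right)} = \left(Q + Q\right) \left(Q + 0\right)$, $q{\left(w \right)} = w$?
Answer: $25$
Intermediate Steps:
$I{\left(E,l \right)} = -2 + E l$ ($I{\left(E,l \right)} = -2 + l E = -2 + E l$)
$D{\left(Q \right)} = 2 Q^{2}$ ($D{\left(Q \right)} = 2 Q Q = 2 Q^{2}$)
$o{\left(V,G \right)} = 3 G$
$\left(-7 + o{\left(-5,I{\left(X{\left(-3 \right)},-2 \right)} \right)}\right)^{2} = \left(-7 + 3 \left(-2 - -6\right)\right)^{2} = \left(-7 + 3 \left(-2 + 6\right)\right)^{2} = \left(-7 + 3 \cdot 4\right)^{2} = \left(-7 + 12\right)^{2} = 5^{2} = 25$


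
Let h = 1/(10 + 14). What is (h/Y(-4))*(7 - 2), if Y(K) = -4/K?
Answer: 5/24 ≈ 0.20833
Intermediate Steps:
h = 1/24 ≈ 0.041667
(h/Y(-4))*(7 - 2) = (1/(24*((-4/(-4)))))*(7 - 2) = (1/(24*((-4*(-¼)))))*5 = ((1/24)/1)*5 = ((1/24)*1)*5 = (1/24)*5 = 5/24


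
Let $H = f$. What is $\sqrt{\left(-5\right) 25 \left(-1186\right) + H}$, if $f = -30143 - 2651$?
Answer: $16 \sqrt{451} \approx 339.79$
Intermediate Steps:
$f = -32794$
$H = -32794$
$\sqrt{\left(-5\right) 25 \left(-1186\right) + H} = \sqrt{\left(-5\right) 25 \left(-1186\right) - 32794} = \sqrt{\left(-125\right) \left(-1186\right) - 32794} = \sqrt{148250 - 32794} = \sqrt{115456} = 16 \sqrt{451}$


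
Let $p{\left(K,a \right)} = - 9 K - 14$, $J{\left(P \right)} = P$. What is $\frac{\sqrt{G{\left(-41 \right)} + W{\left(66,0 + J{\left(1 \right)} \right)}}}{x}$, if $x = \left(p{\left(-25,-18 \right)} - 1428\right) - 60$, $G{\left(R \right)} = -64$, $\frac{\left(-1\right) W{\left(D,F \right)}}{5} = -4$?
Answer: $- \frac{2 i \sqrt{11}}{1277} \approx - 0.0051944 i$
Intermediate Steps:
$p{\left(K,a \right)} = -14 - 9 K$
$W{\left(D,F \right)} = 20$ ($W{\left(D,F \right)} = \left(-5\right) \left(-4\right) = 20$)
$x = -1277$ ($x = \left(\left(-14 - -225\right) - 1428\right) - 60 = \left(\left(-14 + 225\right) - 1428\right) - 60 = \left(211 - 1428\right) - 60 = -1217 - 60 = -1277$)
$\frac{\sqrt{G{\left(-41 \right)} + W{\left(66,0 + J{\left(1 \right)} \right)}}}{x} = \frac{\sqrt{-64 + 20}}{-1277} = \sqrt{-44} \left(- \frac{1}{1277}\right) = 2 i \sqrt{11} \left(- \frac{1}{1277}\right) = - \frac{2 i \sqrt{11}}{1277}$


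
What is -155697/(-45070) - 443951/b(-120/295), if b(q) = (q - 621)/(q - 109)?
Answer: -129151557665239/1652401410 ≈ -78160.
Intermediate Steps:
b(q) = (-621 + q)/(-109 + q)
-155697/(-45070) - 443951/b(-120/295) = -155697/(-45070) - 443951*(-109 - 120/295)/(-621 - 120/295) = -155697*(-1/45070) - 443951*(-109 - 120*1/295)/(-621 - 120*1/295) = 155697/45070 - 443951*(-109 - 24/59)/(-621 - 24/59) = 155697/45070 - 443951/(-36663/59/(-6455/59)) = 155697/45070 - 443951/((-59/6455*(-36663/59))) = 155697/45070 - 443951/36663/6455 = 155697/45070 - 443951*6455/36663 = 155697/45070 - 2865703705/36663 = -129151557665239/1652401410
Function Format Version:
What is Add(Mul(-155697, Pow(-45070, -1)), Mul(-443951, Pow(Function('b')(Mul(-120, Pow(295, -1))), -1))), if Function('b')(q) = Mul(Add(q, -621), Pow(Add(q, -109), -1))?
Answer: Rational(-129151557665239, 1652401410) ≈ -78160.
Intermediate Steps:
Function('b')(q) = Mul(Pow(Add(-109, q), -1), Add(-621, q)) (Function('b')(q) = Mul(Add(-621, q), Pow(Add(-109, q), -1)) = Mul(Pow(Add(-109, q), -1), Add(-621, q)))
Add(Mul(-155697, Pow(-45070, -1)), Mul(-443951, Pow(Function('b')(Mul(-120, Pow(295, -1))), -1))) = Add(Mul(-155697, Pow(-45070, -1)), Mul(-443951, Pow(Mul(Pow(Add(-109, Mul(-120, Pow(295, -1))), -1), Add(-621, Mul(-120, Pow(295, -1)))), -1))) = Add(Mul(-155697, Rational(-1, 45070)), Mul(-443951, Pow(Mul(Pow(Add(-109, Mul(-120, Rational(1, 295))), -1), Add(-621, Mul(-120, Rational(1, 295)))), -1))) = Add(Rational(155697, 45070), Mul(-443951, Pow(Mul(Pow(Add(-109, Rational(-24, 59)), -1), Add(-621, Rational(-24, 59))), -1))) = Add(Rational(155697, 45070), Mul(-443951, Pow(Mul(Pow(Rational(-6455, 59), -1), Rational(-36663, 59)), -1))) = Add(Rational(155697, 45070), Mul(-443951, Pow(Mul(Rational(-59, 6455), Rational(-36663, 59)), -1))) = Add(Rational(155697, 45070), Mul(-443951, Pow(Rational(36663, 6455), -1))) = Add(Rational(155697, 45070), Mul(-443951, Rational(6455, 36663))) = Add(Rational(155697, 45070), Rational(-2865703705, 36663)) = Rational(-129151557665239, 1652401410)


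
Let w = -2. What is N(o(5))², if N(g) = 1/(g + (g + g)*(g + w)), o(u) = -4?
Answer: 1/1936 ≈ 0.00051653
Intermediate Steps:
N(g) = 1/(g + 2*g*(-2 + g)) (N(g) = 1/(g + (g + g)*(g - 2)) = 1/(g + (2*g)*(-2 + g)) = 1/(g + 2*g*(-2 + g)))
N(o(5))² = (1/((-4)*(-3 + 2*(-4))))² = (-1/(4*(-3 - 8)))² = (-¼/(-11))² = (-¼*(-1/11))² = (1/44)² = 1/1936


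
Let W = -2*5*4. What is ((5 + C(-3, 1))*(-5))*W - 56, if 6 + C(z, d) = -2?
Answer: -656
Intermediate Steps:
C(z, d) = -8 (C(z, d) = -6 - 2 = -8)
W = -40 (W = -10*4 = -40)
((5 + C(-3, 1))*(-5))*W - 56 = ((5 - 8)*(-5))*(-40) - 56 = -3*(-5)*(-40) - 56 = 15*(-40) - 56 = -600 - 56 = -656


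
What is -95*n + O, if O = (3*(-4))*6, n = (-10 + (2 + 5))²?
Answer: -927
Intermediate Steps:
n = 9 (n = (-10 + 7)² = (-3)² = 9)
O = -72 (O = -12*6 = -72)
-95*n + O = -95*9 - 72 = -855 - 72 = -927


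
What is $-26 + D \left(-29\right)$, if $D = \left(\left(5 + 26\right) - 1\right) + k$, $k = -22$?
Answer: $-258$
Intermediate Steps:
$D = 8$ ($D = \left(\left(5 + 26\right) - 1\right) - 22 = \left(31 - 1\right) - 22 = 30 - 22 = 8$)
$-26 + D \left(-29\right) = -26 + 8 \left(-29\right) = -26 - 232 = -258$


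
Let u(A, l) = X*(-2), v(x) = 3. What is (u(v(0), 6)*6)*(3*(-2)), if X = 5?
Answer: 360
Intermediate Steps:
u(A, l) = -10 (u(A, l) = 5*(-2) = -10)
(u(v(0), 6)*6)*(3*(-2)) = (-10*6)*(3*(-2)) = -60*(-6) = 360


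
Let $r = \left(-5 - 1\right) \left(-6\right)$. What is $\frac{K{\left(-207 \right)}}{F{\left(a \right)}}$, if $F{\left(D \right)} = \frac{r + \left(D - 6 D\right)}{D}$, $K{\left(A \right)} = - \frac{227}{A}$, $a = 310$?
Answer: $- \frac{35185}{156699} \approx -0.22454$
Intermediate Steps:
$r = 36$ ($r = \left(-5 - 1\right) \left(-6\right) = \left(-6\right) \left(-6\right) = 36$)
$F{\left(D \right)} = \frac{36 - 5 D}{D}$ ($F{\left(D \right)} = \frac{36 + \left(D - 6 D\right)}{D} = \frac{36 - 5 D}{D}$)
$\frac{K{\left(-207 \right)}}{F{\left(a \right)}} = \frac{\left(-227\right) \frac{1}{-207}}{-5 + \frac{36}{310}} = \frac{\left(-227\right) \left(- \frac{1}{207}\right)}{-5 + 36 \cdot \frac{1}{310}} = \frac{227}{207 \left(-5 + \frac{18}{155}\right)} = \frac{227}{207 \left(- \frac{757}{155}\right)} = \frac{227}{207} \left(- \frac{155}{757}\right) = - \frac{35185}{156699}$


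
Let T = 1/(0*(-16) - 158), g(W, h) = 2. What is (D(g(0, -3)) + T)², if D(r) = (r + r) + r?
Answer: 896809/24964 ≈ 35.924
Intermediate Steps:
D(r) = 3*r (D(r) = 2*r + r = 3*r)
T = -1/158 (T = 1/(0 - 158) = 1/(-158) = -1/158 ≈ -0.0063291)
(D(g(0, -3)) + T)² = (3*2 - 1/158)² = (6 - 1/158)² = (947/158)² = 896809/24964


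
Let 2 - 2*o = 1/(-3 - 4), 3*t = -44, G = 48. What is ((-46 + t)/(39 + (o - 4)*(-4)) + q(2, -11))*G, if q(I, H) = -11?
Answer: -207824/355 ≈ -585.42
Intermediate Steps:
t = -44/3 (t = (⅓)*(-44) = -44/3 ≈ -14.667)
o = 15/14 (o = 1 - 1/(2*(-3 - 4)) = 1 - ½/(-7) = 1 - ½*(-⅐) = 1 + 1/14 = 15/14 ≈ 1.0714)
((-46 + t)/(39 + (o - 4)*(-4)) + q(2, -11))*G = ((-46 - 44/3)/(39 + (15/14 - 4)*(-4)) - 11)*48 = (-182/(3*(39 - 41/14*(-4))) - 11)*48 = (-182/(3*(39 + 82/7)) - 11)*48 = (-182/(3*355/7) - 11)*48 = (-182/3*7/355 - 11)*48 = (-1274/1065 - 11)*48 = -12989/1065*48 = -207824/355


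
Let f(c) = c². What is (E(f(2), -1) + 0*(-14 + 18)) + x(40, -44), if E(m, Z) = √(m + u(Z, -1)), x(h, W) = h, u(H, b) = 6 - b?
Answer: 40 + √11 ≈ 43.317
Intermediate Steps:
E(m, Z) = √(7 + m) (E(m, Z) = √(m + (6 - 1*(-1))) = √(m + (6 + 1)) = √(m + 7) = √(7 + m))
(E(f(2), -1) + 0*(-14 + 18)) + x(40, -44) = (√(7 + 2²) + 0*(-14 + 18)) + 40 = (√(7 + 4) + 0*4) + 40 = (√11 + 0) + 40 = √11 + 40 = 40 + √11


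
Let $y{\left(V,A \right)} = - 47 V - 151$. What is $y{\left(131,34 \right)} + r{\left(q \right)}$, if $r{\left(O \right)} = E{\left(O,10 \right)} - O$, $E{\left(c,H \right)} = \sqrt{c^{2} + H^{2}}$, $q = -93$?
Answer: $-6215 + \sqrt{8749} \approx -6121.5$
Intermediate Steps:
$E{\left(c,H \right)} = \sqrt{H^{2} + c^{2}}$
$y{\left(V,A \right)} = -151 - 47 V$
$r{\left(O \right)} = \sqrt{100 + O^{2}} - O$ ($r{\left(O \right)} = \sqrt{10^{2} + O^{2}} - O = \sqrt{100 + O^{2}} - O$)
$y{\left(131,34 \right)} + r{\left(q \right)} = \left(-151 - 6157\right) - \left(-93 - \sqrt{100 + \left(-93\right)^{2}}\right) = \left(-151 - 6157\right) + \left(\sqrt{100 + 8649} + 93\right) = -6308 + \left(\sqrt{8749} + 93\right) = -6308 + \left(93 + \sqrt{8749}\right) = -6215 + \sqrt{8749}$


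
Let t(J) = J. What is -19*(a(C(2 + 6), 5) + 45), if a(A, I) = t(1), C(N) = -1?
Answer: -874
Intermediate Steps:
a(A, I) = 1
-19*(a(C(2 + 6), 5) + 45) = -19*(1 + 45) = -19*46 = -874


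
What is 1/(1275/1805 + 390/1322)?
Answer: 238621/238950 ≈ 0.99862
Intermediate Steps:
1/(1275/1805 + 390/1322) = 1/(1275*(1/1805) + 390*(1/1322)) = 1/(255/361 + 195/661) = 1/(238950/238621) = 238621/238950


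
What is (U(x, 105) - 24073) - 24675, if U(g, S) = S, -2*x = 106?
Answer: -48643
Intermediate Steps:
x = -53 (x = -½*106 = -53)
(U(x, 105) - 24073) - 24675 = (105 - 24073) - 24675 = -23968 - 24675 = -48643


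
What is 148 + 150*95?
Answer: 14398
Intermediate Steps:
148 + 150*95 = 148 + 14250 = 14398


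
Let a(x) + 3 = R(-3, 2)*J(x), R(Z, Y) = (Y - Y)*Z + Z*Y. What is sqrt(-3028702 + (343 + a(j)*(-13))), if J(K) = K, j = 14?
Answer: 2*I*sqrt(756807) ≈ 1739.9*I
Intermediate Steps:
R(Z, Y) = Y*Z (R(Z, Y) = 0*Z + Y*Z = 0 + Y*Z = Y*Z)
a(x) = -3 - 6*x (a(x) = -3 + (2*(-3))*x = -3 - 6*x)
sqrt(-3028702 + (343 + a(j)*(-13))) = sqrt(-3028702 + (343 + (-3 - 6*14)*(-13))) = sqrt(-3028702 + (343 + (-3 - 84)*(-13))) = sqrt(-3028702 + (343 - 87*(-13))) = sqrt(-3028702 + (343 + 1131)) = sqrt(-3028702 + 1474) = sqrt(-3027228) = 2*I*sqrt(756807)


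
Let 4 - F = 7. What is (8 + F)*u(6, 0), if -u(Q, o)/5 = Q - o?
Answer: -150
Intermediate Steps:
F = -3 (F = 4 - 1*7 = 4 - 7 = -3)
u(Q, o) = -5*Q + 5*o (u(Q, o) = -5*(Q - o) = -5*Q + 5*o)
(8 + F)*u(6, 0) = (8 - 3)*(-5*6 + 5*0) = 5*(-30 + 0) = 5*(-30) = -150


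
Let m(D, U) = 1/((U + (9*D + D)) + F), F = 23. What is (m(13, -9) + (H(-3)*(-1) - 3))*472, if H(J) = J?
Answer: 59/18 ≈ 3.2778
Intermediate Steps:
m(D, U) = 1/(23 + U + 10*D) (m(D, U) = 1/((U + (9*D + D)) + 23) = 1/((U + 10*D) + 23) = 1/(23 + U + 10*D))
(m(13, -9) + (H(-3)*(-1) - 3))*472 = (1/(23 - 9 + 10*13) + (-3*(-1) - 3))*472 = (1/(23 - 9 + 130) + (3 - 3))*472 = (1/144 + 0)*472 = (1/144)*472 = 59/18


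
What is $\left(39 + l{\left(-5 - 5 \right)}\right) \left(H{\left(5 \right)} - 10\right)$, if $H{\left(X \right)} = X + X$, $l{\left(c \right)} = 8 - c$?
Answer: $0$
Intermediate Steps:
$H{\left(X \right)} = 2 X$
$\left(39 + l{\left(-5 - 5 \right)}\right) \left(H{\left(5 \right)} - 10\right) = \left(39 + \left(8 - \left(-5 - 5\right)\right)\right) \left(2 \cdot 5 - 10\right) = \left(39 + \left(8 - -10\right)\right) \left(10 - 10\right) = \left(39 + \left(8 + 10\right)\right) 0 = \left(39 + 18\right) 0 = 57 \cdot 0 = 0$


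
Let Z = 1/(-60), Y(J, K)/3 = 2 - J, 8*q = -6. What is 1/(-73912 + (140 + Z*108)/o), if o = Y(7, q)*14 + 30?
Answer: -900/66521491 ≈ -1.3529e-5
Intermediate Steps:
q = -3/4 (q = (1/8)*(-6) = -3/4 ≈ -0.75000)
Y(J, K) = 6 - 3*J (Y(J, K) = 3*(2 - J) = 6 - 3*J)
Z = -1/60 ≈ -0.016667
o = -180 (o = (6 - 3*7)*14 + 30 = (6 - 21)*14 + 30 = -15*14 + 30 = -210 + 30 = -180)
1/(-73912 + (140 + Z*108)/o) = 1/(-73912 + (140 - 1/60*108)/(-180)) = 1/(-73912 + (140 - 9/5)*(-1/180)) = 1/(-73912 + (691/5)*(-1/180)) = 1/(-73912 - 691/900) = 1/(-66521491/900) = -900/66521491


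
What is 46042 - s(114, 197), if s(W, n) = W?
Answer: 45928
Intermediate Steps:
46042 - s(114, 197) = 46042 - 1*114 = 46042 - 114 = 45928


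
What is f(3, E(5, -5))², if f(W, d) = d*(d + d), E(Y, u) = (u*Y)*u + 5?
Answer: 1142440000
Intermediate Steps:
E(Y, u) = 5 + Y*u² (E(Y, u) = (Y*u)*u + 5 = Y*u² + 5 = 5 + Y*u²)
f(W, d) = 2*d² (f(W, d) = d*(2*d) = 2*d²)
f(3, E(5, -5))² = (2*(5 + 5*(-5)²)²)² = (2*(5 + 5*25)²)² = (2*(5 + 125)²)² = (2*130²)² = (2*16900)² = 33800² = 1142440000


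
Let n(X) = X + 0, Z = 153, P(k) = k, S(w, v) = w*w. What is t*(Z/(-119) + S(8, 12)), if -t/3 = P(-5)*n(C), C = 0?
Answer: 0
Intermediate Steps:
S(w, v) = w²
n(X) = X
t = 0 (t = -(-15)*0 = -3*0 = 0)
t*(Z/(-119) + S(8, 12)) = 0*(153/(-119) + 8²) = 0*(153*(-1/119) + 64) = 0*(-9/7 + 64) = 0*(439/7) = 0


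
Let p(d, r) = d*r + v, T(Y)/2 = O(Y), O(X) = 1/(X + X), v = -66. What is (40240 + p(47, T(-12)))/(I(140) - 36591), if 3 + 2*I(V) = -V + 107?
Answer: -482041/439308 ≈ -1.0973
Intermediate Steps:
O(X) = 1/(2*X)
T(Y) = 1/Y (T(Y) = 2*(1/(2*Y)) = 1/Y)
p(d, r) = -66 + d*r (p(d, r) = d*r - 66 = -66 + d*r)
I(V) = 52 - V/2 (I(V) = -3/2 + (-V + 107)/2 = -3/2 + (107 - V)/2 = -3/2 + (107/2 - V/2) = 52 - V/2)
(40240 + p(47, T(-12)))/(I(140) - 36591) = (40240 + (-66 + 47/(-12)))/((52 - 1/2*140) - 36591) = (40240 + (-66 + 47*(-1/12)))/((52 - 70) - 36591) = (40240 + (-66 - 47/12))/(-18 - 36591) = (40240 - 839/12)/(-36609) = (482041/12)*(-1/36609) = -482041/439308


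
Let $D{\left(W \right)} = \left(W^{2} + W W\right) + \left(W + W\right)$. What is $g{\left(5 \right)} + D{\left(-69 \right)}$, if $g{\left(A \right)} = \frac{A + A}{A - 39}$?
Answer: $\frac{159523}{17} \approx 9383.7$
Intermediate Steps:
$g{\left(A \right)} = \frac{2 A}{-39 + A}$
$D{\left(W \right)} = 2 W + 2 W^{2}$ ($D{\left(W \right)} = \left(W^{2} + W^{2}\right) + 2 W = 2 W^{2} + 2 W = 2 W + 2 W^{2}$)
$g{\left(5 \right)} + D{\left(-69 \right)} = 2 \cdot 5 \frac{1}{-39 + 5} + 2 \left(-69\right) \left(1 - 69\right) = 2 \cdot 5 \frac{1}{-34} + 2 \left(-69\right) \left(-68\right) = 2 \cdot 5 \left(- \frac{1}{34}\right) + 9384 = - \frac{5}{17} + 9384 = \frac{159523}{17}$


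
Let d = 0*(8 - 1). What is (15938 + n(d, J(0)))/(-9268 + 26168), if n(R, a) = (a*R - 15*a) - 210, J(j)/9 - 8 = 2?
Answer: 553/650 ≈ 0.85077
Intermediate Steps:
J(j) = 90 (J(j) = 72 + 9*2 = 72 + 18 = 90)
d = 0 (d = 0*7 = 0)
n(R, a) = -210 - 15*a + R*a (n(R, a) = (R*a - 15*a) - 210 = (-15*a + R*a) - 210 = -210 - 15*a + R*a)
(15938 + n(d, J(0)))/(-9268 + 26168) = (15938 + (-210 - 15*90 + 0*90))/(-9268 + 26168) = (15938 + (-210 - 1350 + 0))/16900 = (15938 - 1560)*(1/16900) = 14378*(1/16900) = 553/650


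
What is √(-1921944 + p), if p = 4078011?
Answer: 3*√239563 ≈ 1468.4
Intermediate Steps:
√(-1921944 + p) = √(-1921944 + 4078011) = √2156067 = 3*√239563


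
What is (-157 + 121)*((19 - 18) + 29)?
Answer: -1080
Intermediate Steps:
(-157 + 121)*((19 - 18) + 29) = -36*(1 + 29) = -36*30 = -1080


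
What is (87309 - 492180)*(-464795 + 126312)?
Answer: 137041950693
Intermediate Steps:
(87309 - 492180)*(-464795 + 126312) = -404871*(-338483) = 137041950693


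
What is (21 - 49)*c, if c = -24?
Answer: 672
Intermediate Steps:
(21 - 49)*c = (21 - 49)*(-24) = -28*(-24) = 672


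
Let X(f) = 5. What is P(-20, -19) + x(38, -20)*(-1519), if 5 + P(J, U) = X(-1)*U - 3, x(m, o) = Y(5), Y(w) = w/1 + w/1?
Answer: -15293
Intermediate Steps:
Y(w) = 2*w (Y(w) = w*1 + w*1 = w + w = 2*w)
x(m, o) = 10 (x(m, o) = 2*5 = 10)
P(J, U) = -8 + 5*U (P(J, U) = -5 + (5*U - 3) = -5 + (-3 + 5*U) = -8 + 5*U)
P(-20, -19) + x(38, -20)*(-1519) = (-8 + 5*(-19)) + 10*(-1519) = (-8 - 95) - 15190 = -103 - 15190 = -15293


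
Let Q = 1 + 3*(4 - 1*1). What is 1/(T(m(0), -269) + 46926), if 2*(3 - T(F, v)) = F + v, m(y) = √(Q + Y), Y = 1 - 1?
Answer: 188254/8859892119 + 2*√10/8859892119 ≈ 2.1249e-5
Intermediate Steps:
Q = 10 (Q = 1 + 3*(4 - 1) = 1 + 3*3 = 1 + 9 = 10)
Y = 0
m(y) = √10 (m(y) = √(10 + 0) = √10)
T(F, v) = 3 - F/2 - v/2 (T(F, v) = 3 - (F + v)/2 = 3 + (-F/2 - v/2) = 3 - F/2 - v/2)
1/(T(m(0), -269) + 46926) = 1/((3 - √10/2 - ½*(-269)) + 46926) = 1/((3 - √10/2 + 269/2) + 46926) = 1/((275/2 - √10/2) + 46926) = 1/(94127/2 - √10/2)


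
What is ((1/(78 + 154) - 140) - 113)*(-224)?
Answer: 1643460/29 ≈ 56671.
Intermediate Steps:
((1/(78 + 154) - 140) - 113)*(-224) = ((1/232 - 140) - 113)*(-224) = (-32479/232 - 113)*(-224) = -58695/232*(-224) = 1643460/29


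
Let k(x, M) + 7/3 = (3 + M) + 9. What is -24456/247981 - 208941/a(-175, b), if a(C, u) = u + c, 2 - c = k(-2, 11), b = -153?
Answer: 155427599523/127710215 ≈ 1217.0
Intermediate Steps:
k(x, M) = 29/3 + M (k(x, M) = -7/3 + ((3 + M) + 9) = -7/3 + (12 + M) = 29/3 + M)
c = -56/3 (c = 2 - (29/3 + 11) = 2 - 1*62/3 = 2 - 62/3 = -56/3 ≈ -18.667)
a(C, u) = -56/3 + u (a(C, u) = u - 56/3 = -56/3 + u)
-24456/247981 - 208941/a(-175, b) = -24456/247981 - 208941/(-56/3 - 153) = -24456*1/247981 - 208941/(-515/3) = -24456/247981 - 208941*(-3/515) = -24456/247981 + 626823/515 = 155427599523/127710215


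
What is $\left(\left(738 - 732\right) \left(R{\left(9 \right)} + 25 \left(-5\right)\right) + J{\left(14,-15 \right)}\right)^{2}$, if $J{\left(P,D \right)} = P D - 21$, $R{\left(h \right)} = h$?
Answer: $859329$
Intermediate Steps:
$J{\left(P,D \right)} = -21 + D P$ ($J{\left(P,D \right)} = D P - 21 = -21 + D P$)
$\left(\left(738 - 732\right) \left(R{\left(9 \right)} + 25 \left(-5\right)\right) + J{\left(14,-15 \right)}\right)^{2} = \left(\left(738 - 732\right) \left(9 + 25 \left(-5\right)\right) - 231\right)^{2} = \left(6 \left(9 - 125\right) - 231\right)^{2} = \left(6 \left(-116\right) - 231\right)^{2} = \left(-696 - 231\right)^{2} = \left(-927\right)^{2} = 859329$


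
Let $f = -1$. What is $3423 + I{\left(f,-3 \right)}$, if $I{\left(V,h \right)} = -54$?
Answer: $3369$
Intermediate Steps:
$3423 + I{\left(f,-3 \right)} = 3423 - 54 = 3369$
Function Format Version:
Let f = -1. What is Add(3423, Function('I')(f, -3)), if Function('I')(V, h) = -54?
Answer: 3369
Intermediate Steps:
Add(3423, Function('I')(f, -3)) = Add(3423, -54) = 3369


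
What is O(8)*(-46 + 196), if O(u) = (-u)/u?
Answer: -150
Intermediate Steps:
O(u) = -1
O(8)*(-46 + 196) = -(-46 + 196) = -1*150 = -150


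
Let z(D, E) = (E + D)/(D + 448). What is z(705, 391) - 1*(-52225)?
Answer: 60216521/1153 ≈ 52226.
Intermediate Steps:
z(D, E) = (D + E)/(448 + D)
z(705, 391) - 1*(-52225) = (705 + 391)/(448 + 705) - 1*(-52225) = 1096/1153 + 52225 = 60216521/1153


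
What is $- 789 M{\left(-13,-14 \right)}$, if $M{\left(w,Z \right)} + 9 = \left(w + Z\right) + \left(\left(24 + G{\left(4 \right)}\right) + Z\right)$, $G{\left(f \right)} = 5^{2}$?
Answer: $789$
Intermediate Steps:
$G{\left(f \right)} = 25$
$M{\left(w,Z \right)} = 40 + w + 2 Z$ ($M{\left(w,Z \right)} = -9 + \left(\left(w + Z\right) + \left(\left(24 + 25\right) + Z\right)\right) = -9 + \left(\left(Z + w\right) + \left(49 + Z\right)\right) = -9 + \left(49 + w + 2 Z\right) = 40 + w + 2 Z$)
$- 789 M{\left(-13,-14 \right)} = - 789 \left(40 - 13 + 2 \left(-14\right)\right) = - 789 \left(40 - 13 - 28\right) = \left(-789\right) \left(-1\right) = 789$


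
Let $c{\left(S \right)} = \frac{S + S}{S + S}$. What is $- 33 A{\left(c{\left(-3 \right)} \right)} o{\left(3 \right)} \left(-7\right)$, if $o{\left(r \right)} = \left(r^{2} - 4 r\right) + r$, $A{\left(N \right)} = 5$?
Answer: $0$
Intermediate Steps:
$c{\left(S \right)} = 1$ ($c{\left(S \right)} = \frac{2 S}{2 S} = 2 S \frac{1}{2 S} = 1$)
$o{\left(r \right)} = r^{2} - 3 r$
$- 33 A{\left(c{\left(-3 \right)} \right)} o{\left(3 \right)} \left(-7\right) = - 33 \cdot 5 \cdot 3 \left(-3 + 3\right) \left(-7\right) = - 33 \cdot 5 \cdot 3 \cdot 0 \left(-7\right) = - 33 \cdot 5 \cdot 0 \left(-7\right) = - 33 \cdot 0 \left(-7\right) = \left(-33\right) 0 = 0$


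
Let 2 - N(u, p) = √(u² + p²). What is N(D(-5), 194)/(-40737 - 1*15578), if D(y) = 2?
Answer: -2/56315 + 2*√9410/56315 ≈ 0.0034096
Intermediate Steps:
N(u, p) = 2 - √(p² + u²) (N(u, p) = 2 - √(u² + p²) = 2 - √(p² + u²))
N(D(-5), 194)/(-40737 - 1*15578) = (2 - √(194² + 2²))/(-40737 - 1*15578) = (2 - √(37636 + 4))/(-40737 - 15578) = (2 - √37640)/(-56315) = (2 - 2*√9410)*(-1/56315) = -2/56315 + 2*√9410/56315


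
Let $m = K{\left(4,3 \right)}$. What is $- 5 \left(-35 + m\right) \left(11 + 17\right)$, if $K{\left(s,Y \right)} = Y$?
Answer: $4480$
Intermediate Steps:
$m = 3$
$- 5 \left(-35 + m\right) \left(11 + 17\right) = - 5 \left(-35 + 3\right) \left(11 + 17\right) = - 5 \left(\left(-32\right) 28\right) = \left(-5\right) \left(-896\right) = 4480$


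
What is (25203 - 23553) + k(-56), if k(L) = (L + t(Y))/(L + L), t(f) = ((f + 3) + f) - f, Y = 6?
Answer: 184847/112 ≈ 1650.4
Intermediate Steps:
t(f) = 3 + f (t(f) = ((3 + f) + f) - f = (3 + 2*f) - f = 3 + f)
k(L) = (9 + L)/(2*L) (k(L) = (L + (3 + 6))/(L + L) = (L + 9)/((2*L)) = (9 + L)*(1/(2*L)) = (9 + L)/(2*L))
(25203 - 23553) + k(-56) = (25203 - 23553) + (½)*(9 - 56)/(-56) = 1650 + (½)*(-1/56)*(-47) = 1650 + 47/112 = 184847/112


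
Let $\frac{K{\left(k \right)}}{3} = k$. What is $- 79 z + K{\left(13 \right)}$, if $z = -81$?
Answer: $6438$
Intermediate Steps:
$K{\left(k \right)} = 3 k$
$- 79 z + K{\left(13 \right)} = \left(-79\right) \left(-81\right) + 3 \cdot 13 = 6399 + 39 = 6438$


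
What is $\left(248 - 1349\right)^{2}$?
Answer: $1212201$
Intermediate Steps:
$\left(248 - 1349\right)^{2} = \left(-1101\right)^{2} = 1212201$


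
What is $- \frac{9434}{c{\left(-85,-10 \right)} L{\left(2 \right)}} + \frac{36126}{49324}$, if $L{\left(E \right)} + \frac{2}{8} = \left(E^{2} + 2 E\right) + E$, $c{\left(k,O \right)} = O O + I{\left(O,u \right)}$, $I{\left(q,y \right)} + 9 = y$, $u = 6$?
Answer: $- \frac{862312903}{93296346} \approx -9.2427$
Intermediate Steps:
$I{\left(q,y \right)} = -9 + y$
$c{\left(k,O \right)} = -3 + O^{2}$ ($c{\left(k,O \right)} = O O + \left(-9 + 6\right) = O^{2} - 3 = -3 + O^{2}$)
$L{\left(E \right)} = - \frac{1}{4} + E^{2} + 3 E$ ($L{\left(E \right)} = - \frac{1}{4} + \left(\left(E^{2} + 2 E\right) + E\right) = - \frac{1}{4} + \left(E^{2} + 3 E\right) = - \frac{1}{4} + E^{2} + 3 E$)
$- \frac{9434}{c{\left(-85,-10 \right)} L{\left(2 \right)}} + \frac{36126}{49324} = - \frac{9434}{\left(-3 + \left(-10\right)^{2}\right) \left(- \frac{1}{4} + 2^{2} + 3 \cdot 2\right)} + \frac{36126}{49324} = - \frac{9434}{\left(-3 + 100\right) \left(- \frac{1}{4} + 4 + 6\right)} + 36126 \cdot \frac{1}{49324} = - \frac{9434}{97 \cdot \frac{39}{4}} + \frac{18063}{24662} = - \frac{9434}{\frac{3783}{4}} + \frac{18063}{24662} = \left(-9434\right) \frac{4}{3783} + \frac{18063}{24662} = - \frac{37736}{3783} + \frac{18063}{24662} = - \frac{862312903}{93296346}$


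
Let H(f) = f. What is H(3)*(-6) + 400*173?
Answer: 69182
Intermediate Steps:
H(3)*(-6) + 400*173 = 3*(-6) + 400*173 = -18 + 69200 = 69182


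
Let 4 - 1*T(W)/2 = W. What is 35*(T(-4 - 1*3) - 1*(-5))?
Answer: 945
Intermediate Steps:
T(W) = 8 - 2*W
35*(T(-4 - 1*3) - 1*(-5)) = 35*((8 - 2*(-4 - 1*3)) - 1*(-5)) = 35*((8 - 2*(-4 - 3)) + 5) = 35*((8 - 2*(-7)) + 5) = 35*((8 + 14) + 5) = 35*(22 + 5) = 35*27 = 945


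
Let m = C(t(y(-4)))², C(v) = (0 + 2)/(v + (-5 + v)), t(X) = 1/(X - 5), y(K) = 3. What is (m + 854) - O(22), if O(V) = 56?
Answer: 7183/9 ≈ 798.11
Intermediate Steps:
t(X) = 1/(-5 + X)
C(v) = 2/(-5 + 2*v)
m = ⅑ (m = (2/(-5 + 2/(-5 + 3)))² = (2/(-5 + 2/(-2)))² = (2/(-5 + 2*(-½)))² = (2/(-5 - 1))² = (2/(-6))² = (2*(-⅙))² = (-⅓)² = ⅑ ≈ 0.11111)
(m + 854) - O(22) = (⅑ + 854) - 1*56 = 7687/9 - 56 = 7183/9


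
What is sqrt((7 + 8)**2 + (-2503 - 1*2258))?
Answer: 18*I*sqrt(14) ≈ 67.35*I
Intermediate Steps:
sqrt((7 + 8)**2 + (-2503 - 1*2258)) = sqrt(15**2 + (-2503 - 2258)) = sqrt(225 - 4761) = sqrt(-4536) = 18*I*sqrt(14)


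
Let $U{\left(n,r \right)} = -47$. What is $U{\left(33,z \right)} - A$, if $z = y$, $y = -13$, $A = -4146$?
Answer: $4099$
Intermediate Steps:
$z = -13$
$U{\left(33,z \right)} - A = -47 - -4146 = -47 + 4146 = 4099$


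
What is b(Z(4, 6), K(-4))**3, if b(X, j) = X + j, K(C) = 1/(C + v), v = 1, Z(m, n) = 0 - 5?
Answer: -4096/27 ≈ -151.70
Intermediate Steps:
Z(m, n) = -5
K(C) = 1/(1 + C) (K(C) = 1/(C + 1) = 1/(1 + C))
b(Z(4, 6), K(-4))**3 = (-5 + 1/(1 - 4))**3 = (-5 + 1/(-3))**3 = (-5 - 1/3)**3 = (-16/3)**3 = -4096/27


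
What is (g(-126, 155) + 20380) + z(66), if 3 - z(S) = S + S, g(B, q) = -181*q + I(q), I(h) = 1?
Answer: -7803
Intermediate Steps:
g(B, q) = 1 - 181*q (g(B, q) = -181*q + 1 = 1 - 181*q)
z(S) = 3 - 2*S (z(S) = 3 - (S + S) = 3 - 2*S)
(g(-126, 155) + 20380) + z(66) = ((1 - 181*155) + 20380) + (3 - 2*66) = ((1 - 28055) + 20380) + (3 - 132) = (-28054 + 20380) - 129 = -7674 - 129 = -7803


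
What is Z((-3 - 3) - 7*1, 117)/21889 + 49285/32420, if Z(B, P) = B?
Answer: 215675581/141928276 ≈ 1.5196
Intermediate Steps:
Z((-3 - 3) - 7*1, 117)/21889 + 49285/32420 = ((-3 - 3) - 7*1)/21889 + 49285/32420 = (-6 - 7)*(1/21889) + 49285*(1/32420) = -13*1/21889 + 9857/6484 = -13/21889 + 9857/6484 = 215675581/141928276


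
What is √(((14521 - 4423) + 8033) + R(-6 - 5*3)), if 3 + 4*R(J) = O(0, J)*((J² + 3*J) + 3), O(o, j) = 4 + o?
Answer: √74045/2 ≈ 136.06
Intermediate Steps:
R(J) = 9/4 + J² + 3*J (R(J) = -¾ + ((4 + 0)*((J² + 3*J) + 3))/4 = -¾ + (4*(3 + J² + 3*J))/4 = -¾ + (12 + 4*J² + 12*J)/4 = -¾ + (3 + J² + 3*J) = 9/4 + J² + 3*J)
√(((14521 - 4423) + 8033) + R(-6 - 5*3)) = √(((14521 - 4423) + 8033) + (9/4 + (-6 - 5*3)² + 3*(-6 - 5*3))) = √((10098 + 8033) + (9/4 + (-6 - 15)² + 3*(-6 - 15))) = √(18131 + (9/4 + (-21)² + 3*(-21))) = √(18131 + (9/4 + 441 - 63)) = √(18131 + 1521/4) = √(74045/4) = √74045/2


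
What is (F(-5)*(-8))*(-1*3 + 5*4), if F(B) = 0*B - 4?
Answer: 544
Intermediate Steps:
F(B) = -4 (F(B) = 0 - 4 = -4)
(F(-5)*(-8))*(-1*3 + 5*4) = (-4*(-8))*(-1*3 + 5*4) = 32*(-3 + 20) = 32*17 = 544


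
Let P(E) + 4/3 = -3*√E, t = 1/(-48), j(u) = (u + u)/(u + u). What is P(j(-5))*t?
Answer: 13/144 ≈ 0.090278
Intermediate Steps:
j(u) = 1 (j(u) = (2*u)/((2*u)) = (2*u)*(1/(2*u)) = 1)
t = -1/48 ≈ -0.020833
P(E) = -4/3 - 3*√E
P(j(-5))*t = (-4/3 - 3*√1)*(-1/48) = (-4/3 - 3*1)*(-1/48) = (-4/3 - 3)*(-1/48) = -13/3*(-1/48) = 13/144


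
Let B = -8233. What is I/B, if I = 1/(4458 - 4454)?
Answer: -1/32932 ≈ -3.0366e-5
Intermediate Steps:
I = 1/4 ≈ 0.25000
I/B = (1/4)/(-8233) = (1/4)*(-1/8233) = -1/32932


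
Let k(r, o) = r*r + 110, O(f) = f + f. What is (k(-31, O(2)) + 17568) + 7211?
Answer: 25850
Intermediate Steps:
O(f) = 2*f
k(r, o) = 110 + r**2 (k(r, o) = r**2 + 110 = 110 + r**2)
(k(-31, O(2)) + 17568) + 7211 = ((110 + (-31)**2) + 17568) + 7211 = ((110 + 961) + 17568) + 7211 = (1071 + 17568) + 7211 = 18639 + 7211 = 25850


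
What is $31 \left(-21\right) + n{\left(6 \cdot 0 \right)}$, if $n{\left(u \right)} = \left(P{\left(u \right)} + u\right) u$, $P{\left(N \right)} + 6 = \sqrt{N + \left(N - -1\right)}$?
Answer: $-651$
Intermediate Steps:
$P{\left(N \right)} = -6 + \sqrt{1 + 2 N}$ ($P{\left(N \right)} = -6 + \sqrt{N + \left(N - -1\right)} = -6 + \sqrt{N + \left(N + 1\right)} = -6 + \sqrt{N + \left(1 + N\right)} = -6 + \sqrt{1 + 2 N}$)
$n{\left(u \right)} = u \left(-6 + u + \sqrt{1 + 2 u}\right)$ ($n{\left(u \right)} = \left(\left(-6 + \sqrt{1 + 2 u}\right) + u\right) u = \left(-6 + u + \sqrt{1 + 2 u}\right) u = u \left(-6 + u + \sqrt{1 + 2 u}\right)$)
$31 \left(-21\right) + n{\left(6 \cdot 0 \right)} = 31 \left(-21\right) + 6 \cdot 0 \left(-6 + 6 \cdot 0 + \sqrt{1 + 2 \cdot 6 \cdot 0}\right) = -651 + 0 \left(-6 + 0 + \sqrt{1 + 2 \cdot 0}\right) = -651 + 0 \left(-6 + 0 + \sqrt{1 + 0}\right) = -651 + 0 \left(-6 + 0 + \sqrt{1}\right) = -651 + 0 \left(-6 + 0 + 1\right) = -651 + 0 \left(-5\right) = -651 + 0 = -651$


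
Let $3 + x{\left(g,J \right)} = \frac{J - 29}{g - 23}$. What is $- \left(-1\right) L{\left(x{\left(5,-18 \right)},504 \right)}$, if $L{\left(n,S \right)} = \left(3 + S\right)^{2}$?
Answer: $257049$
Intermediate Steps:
$x{\left(g,J \right)} = -3 + \frac{-29 + J}{-23 + g}$ ($x{\left(g,J \right)} = -3 + \frac{J - 29}{g - 23} = -3 + \frac{-29 + J}{-23 + g}$)
$- \left(-1\right) L{\left(x{\left(5,-18 \right)},504 \right)} = - \left(-1\right) \left(3 + 504\right)^{2} = - \left(-1\right) 507^{2} = - \left(-1\right) 257049 = \left(-1\right) \left(-257049\right) = 257049$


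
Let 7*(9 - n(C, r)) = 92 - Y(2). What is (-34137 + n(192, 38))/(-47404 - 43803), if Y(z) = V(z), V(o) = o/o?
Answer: 34141/91207 ≈ 0.37432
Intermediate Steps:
V(o) = 1
Y(z) = 1
n(C, r) = -4 (n(C, r) = 9 - (92 - 1*1)/7 = 9 - (92 - 1)/7 = 9 - ⅐*91 = 9 - 13 = -4)
(-34137 + n(192, 38))/(-47404 - 43803) = (-34137 - 4)/(-47404 - 43803) = -34141/(-91207) = -34141*(-1/91207) = 34141/91207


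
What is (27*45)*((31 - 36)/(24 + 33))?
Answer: -2025/19 ≈ -106.58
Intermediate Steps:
(27*45)*((31 - 36)/(24 + 33)) = 1215*(-5/57) = -2025/19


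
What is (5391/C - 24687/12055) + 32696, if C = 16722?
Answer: 732292572739/22398190 ≈ 32694.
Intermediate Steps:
(5391/C - 24687/12055) + 32696 = (5391/16722 - 24687/12055) + 32696 = (5391*(1/16722) - 24687*1/12055) + 32696 = (599/1858 - 24687/12055) + 32696 = -38647501/22398190 + 32696 = 732292572739/22398190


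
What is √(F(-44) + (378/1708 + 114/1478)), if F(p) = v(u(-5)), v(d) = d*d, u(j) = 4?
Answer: √132481320730/90158 ≈ 4.0371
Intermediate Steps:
v(d) = d²
F(p) = 16 (F(p) = 4² = 16)
√(F(-44) + (378/1708 + 114/1478)) = √(16 + (378/1708 + 114/1478)) = √(16 + (378*(1/1708) + 114*(1/1478))) = √(16 + (27/122 + 57/739)) = √(16 + 26907/90158) = √(1469435/90158) = √132481320730/90158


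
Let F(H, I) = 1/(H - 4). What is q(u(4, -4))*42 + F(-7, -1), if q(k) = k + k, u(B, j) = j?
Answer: -3697/11 ≈ -336.09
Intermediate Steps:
F(H, I) = 1/(-4 + H)
q(k) = 2*k
q(u(4, -4))*42 + F(-7, -1) = (2*(-4))*42 + 1/(-4 - 7) = -8*42 + 1/(-11) = -336 - 1/11 = -3697/11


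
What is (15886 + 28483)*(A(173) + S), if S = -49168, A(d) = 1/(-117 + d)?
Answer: -122165915183/56 ≈ -2.1815e+9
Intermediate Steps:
(15886 + 28483)*(A(173) + S) = (15886 + 28483)*(1/(-117 + 173) - 49168) = 44369*(1/56 - 49168) = 44369*(-2753407/56) = -122165915183/56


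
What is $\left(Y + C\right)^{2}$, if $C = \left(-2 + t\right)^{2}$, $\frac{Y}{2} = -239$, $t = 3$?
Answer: $227529$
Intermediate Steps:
$Y = -478$ ($Y = 2 \left(-239\right) = -478$)
$C = 1$ ($C = \left(-2 + 3\right)^{2} = 1^{2} = 1$)
$\left(Y + C\right)^{2} = \left(-478 + 1\right)^{2} = \left(-477\right)^{2} = 227529$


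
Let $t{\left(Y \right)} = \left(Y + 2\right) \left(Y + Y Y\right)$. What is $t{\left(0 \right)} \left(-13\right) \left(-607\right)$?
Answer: $0$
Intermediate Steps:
$t{\left(Y \right)} = \left(2 + Y\right) \left(Y + Y^{2}\right)$
$t{\left(0 \right)} \left(-13\right) \left(-607\right) = 0 \left(2 + 0^{2} + 3 \cdot 0\right) \left(-13\right) \left(-607\right) = 0 \left(2 + 0 + 0\right) \left(-13\right) \left(-607\right) = 0 \cdot 2 \left(-13\right) \left(-607\right) = 0 \left(-13\right) \left(-607\right) = 0 \left(-607\right) = 0$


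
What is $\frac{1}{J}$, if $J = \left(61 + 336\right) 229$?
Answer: $\frac{1}{90913} \approx 1.1 \cdot 10^{-5}$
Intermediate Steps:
$J = 90913$ ($J = 397 \cdot 229 = 90913$)
$\frac{1}{J} = \frac{1}{90913}$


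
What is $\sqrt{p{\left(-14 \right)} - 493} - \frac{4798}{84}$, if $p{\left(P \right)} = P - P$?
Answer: $- \frac{2399}{42} + i \sqrt{493} \approx -57.119 + 22.204 i$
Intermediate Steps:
$p{\left(P \right)} = 0$
$\sqrt{p{\left(-14 \right)} - 493} - \frac{4798}{84} = \sqrt{0 - 493} - \frac{4798}{84} = \sqrt{-493} - 4798 \cdot \frac{1}{84} = i \sqrt{493} - \frac{2399}{42} = - \frac{2399}{42} + i \sqrt{493}$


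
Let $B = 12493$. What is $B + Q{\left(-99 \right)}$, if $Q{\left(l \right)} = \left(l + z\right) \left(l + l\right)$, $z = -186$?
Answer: $68923$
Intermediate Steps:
$Q{\left(l \right)} = 2 l \left(-186 + l\right)$ ($Q{\left(l \right)} = \left(l - 186\right) \left(l + l\right) = \left(-186 + l\right) 2 l = 2 l \left(-186 + l\right)$)
$B + Q{\left(-99 \right)} = 12493 + 2 \left(-99\right) \left(-186 - 99\right) = 12493 + 2 \left(-99\right) \left(-285\right) = 12493 + 56430 = 68923$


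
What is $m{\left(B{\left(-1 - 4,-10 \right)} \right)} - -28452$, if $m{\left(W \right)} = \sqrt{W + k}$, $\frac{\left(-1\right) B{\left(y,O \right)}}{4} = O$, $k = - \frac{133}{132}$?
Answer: $28452 + \frac{\sqrt{169851}}{66} \approx 28458.0$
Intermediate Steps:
$k = - \frac{133}{132}$ ($k = \left(-133\right) \frac{1}{132} = - \frac{133}{132} \approx -1.0076$)
$B{\left(y,O \right)} = - 4 O$
$m{\left(W \right)} = \sqrt{- \frac{133}{132} + W}$ ($m{\left(W \right)} = \sqrt{W - \frac{133}{132}} = \sqrt{- \frac{133}{132} + W}$)
$m{\left(B{\left(-1 - 4,-10 \right)} \right)} - -28452 = \frac{\sqrt{-4389 + 4356 \left(\left(-4\right) \left(-10\right)\right)}}{66} - -28452 = \frac{\sqrt{-4389 + 4356 \cdot 40}}{66} + 28452 = \frac{\sqrt{-4389 + 174240}}{66} + 28452 = \frac{\sqrt{169851}}{66} + 28452 = 28452 + \frac{\sqrt{169851}}{66}$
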